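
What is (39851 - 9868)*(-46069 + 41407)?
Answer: -139780746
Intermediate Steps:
(39851 - 9868)*(-46069 + 41407) = 29983*(-4662) = -139780746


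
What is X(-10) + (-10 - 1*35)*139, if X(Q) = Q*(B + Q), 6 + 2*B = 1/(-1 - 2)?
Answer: -18370/3 ≈ -6123.3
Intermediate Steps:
B = -19/6 (B = -3 + 1/(2*(-1 - 2)) = -3 + (1/2)/(-3) = -3 + (1/2)*(-1/3) = -3 - 1/6 = -19/6 ≈ -3.1667)
X(Q) = Q*(-19/6 + Q)
X(-10) + (-10 - 1*35)*139 = (1/6)*(-10)*(-19 + 6*(-10)) + (-10 - 1*35)*139 = (1/6)*(-10)*(-19 - 60) + (-10 - 35)*139 = (1/6)*(-10)*(-79) - 45*139 = 395/3 - 6255 = -18370/3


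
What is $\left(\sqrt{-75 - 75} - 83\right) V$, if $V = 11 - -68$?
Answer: $-6557 + 395 i \sqrt{6} \approx -6557.0 + 967.55 i$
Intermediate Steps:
$V = 79$ ($V = 11 + 68 = 79$)
$\left(\sqrt{-75 - 75} - 83\right) V = \left(\sqrt{-75 - 75} - 83\right) 79 = \left(\sqrt{-150} - 83\right) 79 = \left(5 i \sqrt{6} - 83\right) 79 = \left(-83 + 5 i \sqrt{6}\right) 79 = -6557 + 395 i \sqrt{6}$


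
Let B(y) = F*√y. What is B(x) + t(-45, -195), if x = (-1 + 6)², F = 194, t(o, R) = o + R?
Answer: 730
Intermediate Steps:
t(o, R) = R + o
x = 25 (x = 5² = 25)
B(y) = 194*√y
B(x) + t(-45, -195) = 194*√25 + (-195 - 45) = 194*5 - 240 = 970 - 240 = 730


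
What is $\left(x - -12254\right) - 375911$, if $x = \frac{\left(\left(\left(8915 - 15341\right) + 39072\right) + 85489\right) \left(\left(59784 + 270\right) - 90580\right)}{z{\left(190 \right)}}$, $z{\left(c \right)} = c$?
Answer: $- \frac{367528384}{19} \approx -1.9344 \cdot 10^{7}$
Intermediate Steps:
$x = - \frac{360618901}{19}$ ($x = \frac{\left(\left(\left(8915 - 15341\right) + 39072\right) + 85489\right) \left(\left(59784 + 270\right) - 90580\right)}{190} = \left(\left(-6426 + 39072\right) + 85489\right) \left(60054 - 90580\right) \frac{1}{190} = \left(32646 + 85489\right) \left(-30526\right) \frac{1}{190} = 118135 \left(-30526\right) \frac{1}{190} = \left(-3606189010\right) \frac{1}{190} = - \frac{360618901}{19} \approx -1.898 \cdot 10^{7}$)
$\left(x - -12254\right) - 375911 = \left(- \frac{360618901}{19} - -12254\right) - 375911 = \left(- \frac{360618901}{19} + 12254\right) - 375911 = - \frac{360386075}{19} - 375911 = - \frac{367528384}{19}$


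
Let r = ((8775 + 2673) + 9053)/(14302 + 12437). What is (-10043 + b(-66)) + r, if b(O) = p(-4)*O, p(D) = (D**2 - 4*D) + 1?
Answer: -326756818/26739 ≈ -12220.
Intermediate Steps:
p(D) = 1 + D**2 - 4*D
b(O) = 33*O (b(O) = (1 + (-4)**2 - 4*(-4))*O = (1 + 16 + 16)*O = 33*O)
r = 20501/26739 (r = (11448 + 9053)/26739 = 20501*(1/26739) = 20501/26739 ≈ 0.76671)
(-10043 + b(-66)) + r = (-10043 + 33*(-66)) + 20501/26739 = (-10043 - 2178) + 20501/26739 = -12221 + 20501/26739 = -326756818/26739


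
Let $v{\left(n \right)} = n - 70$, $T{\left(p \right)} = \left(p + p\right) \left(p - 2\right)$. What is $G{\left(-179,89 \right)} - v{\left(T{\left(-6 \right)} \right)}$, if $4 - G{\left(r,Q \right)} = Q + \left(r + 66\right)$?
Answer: $2$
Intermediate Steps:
$G{\left(r,Q \right)} = -62 - Q - r$ ($G{\left(r,Q \right)} = 4 - \left(Q + \left(r + 66\right)\right) = 4 - \left(Q + \left(66 + r\right)\right) = 4 - \left(66 + Q + r\right) = -62 - Q - r$)
$T{\left(p \right)} = 2 p \left(-2 + p\right)$
$v{\left(n \right)} = -70 + n$
$G{\left(-179,89 \right)} - v{\left(T{\left(-6 \right)} \right)} = \left(-62 - 89 - -179\right) - \left(-70 + 2 \left(-6\right) \left(-2 - 6\right)\right) = \left(-62 - 89 + 179\right) - \left(-70 + 2 \left(-6\right) \left(-8\right)\right) = 28 - \left(-70 + 96\right) = 28 - 26 = 2$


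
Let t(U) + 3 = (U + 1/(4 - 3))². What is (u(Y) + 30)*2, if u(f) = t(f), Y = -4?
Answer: 72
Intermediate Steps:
t(U) = -3 + (1 + U)² (t(U) = -3 + (U + 1/(4 - 3))² = -3 + (U + 1/1)² = -3 + (U + 1)² = -3 + (1 + U)²)
u(f) = -3 + (1 + f)²
(u(Y) + 30)*2 = ((-3 + (1 - 4)²) + 30)*2 = ((-3 + (-3)²) + 30)*2 = ((-3 + 9) + 30)*2 = (6 + 30)*2 = 36*2 = 72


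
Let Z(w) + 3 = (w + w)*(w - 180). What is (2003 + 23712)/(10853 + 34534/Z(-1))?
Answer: 9231685/3930761 ≈ 2.3486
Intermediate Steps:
Z(w) = -3 + 2*w*(-180 + w) (Z(w) = -3 + (w + w)*(w - 180) = -3 + (2*w)*(-180 + w) = -3 + 2*w*(-180 + w))
(2003 + 23712)/(10853 + 34534/Z(-1)) = (2003 + 23712)/(10853 + 34534/(-3 - 360*(-1) + 2*(-1)²)) = 25715/(10853 + 34534/(-3 + 360 + 2*1)) = 25715/(10853 + 34534/(-3 + 360 + 2)) = 25715/(10853 + 34534/359) = 25715/(3930761/359) = 25715*(359/3930761) = 9231685/3930761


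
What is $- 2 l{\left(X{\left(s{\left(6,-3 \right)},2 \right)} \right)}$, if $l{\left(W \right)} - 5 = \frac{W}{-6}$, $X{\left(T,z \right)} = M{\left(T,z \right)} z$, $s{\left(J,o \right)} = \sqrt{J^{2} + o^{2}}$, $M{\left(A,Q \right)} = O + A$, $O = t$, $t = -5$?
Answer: $- \frac{40}{3} + 2 \sqrt{5} \approx -8.8612$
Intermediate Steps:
$O = -5$
$M{\left(A,Q \right)} = -5 + A$
$X{\left(T,z \right)} = z \left(-5 + T\right)$ ($X{\left(T,z \right)} = \left(-5 + T\right) z = z \left(-5 + T\right)$)
$l{\left(W \right)} = 5 - \frac{W}{6}$ ($l{\left(W \right)} = 5 + \frac{W}{-6} = 5 + W \left(- \frac{1}{6}\right) = 5 - \frac{W}{6}$)
$- 2 l{\left(X{\left(s{\left(6,-3 \right)},2 \right)} \right)} = - 2 \left(5 - \frac{2 \left(-5 + \sqrt{6^{2} + \left(-3\right)^{2}}\right)}{6}\right) = - 2 \left(5 - \frac{2 \left(-5 + \sqrt{36 + 9}\right)}{6}\right) = - 2 \left(5 - \frac{2 \left(-5 + \sqrt{45}\right)}{6}\right) = - 2 \left(5 - \frac{2 \left(-5 + 3 \sqrt{5}\right)}{6}\right) = - 2 \left(5 - \frac{-10 + 6 \sqrt{5}}{6}\right) = - 2 \left(5 + \left(\frac{5}{3} - \sqrt{5}\right)\right) = - 2 \left(\frac{20}{3} - \sqrt{5}\right) = - \frac{40}{3} + 2 \sqrt{5}$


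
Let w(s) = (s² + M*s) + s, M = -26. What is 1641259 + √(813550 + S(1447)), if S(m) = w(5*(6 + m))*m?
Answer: 1641259 + 5*√3044439510 ≈ 1.9171e+6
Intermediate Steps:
w(s) = s² - 25*s (w(s) = (s² - 26*s) + s = s² - 25*s)
S(m) = m*(5 + 5*m)*(30 + 5*m) (S(m) = ((5*(6 + m))*(-25 + 5*(6 + m)))*m = ((30 + 5*m)*(-25 + (30 + 5*m)))*m = ((30 + 5*m)*(5 + 5*m))*m = ((5 + 5*m)*(30 + 5*m))*m = m*(5 + 5*m)*(30 + 5*m))
1641259 + √(813550 + S(1447)) = 1641259 + √(813550 + 25*1447*(1 + 1447)*(6 + 1447)) = 1641259 + √(813550 + 25*1447*1448*1453) = 1641259 + √(813550 + 76110174200) = 1641259 + √76110987750 = 1641259 + 5*√3044439510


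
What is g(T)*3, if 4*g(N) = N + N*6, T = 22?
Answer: 231/2 ≈ 115.50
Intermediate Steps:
g(N) = 7*N/4 (g(N) = (N + N*6)/4 = (N + 6*N)/4 = (7*N)/4 = 7*N/4)
g(T)*3 = ((7/4)*22)*3 = (77/2)*3 = 231/2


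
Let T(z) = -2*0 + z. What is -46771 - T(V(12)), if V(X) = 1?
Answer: -46772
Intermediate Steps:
T(z) = z (T(z) = 0 + z = z)
-46771 - T(V(12)) = -46771 - 1*1 = -46771 - 1 = -46772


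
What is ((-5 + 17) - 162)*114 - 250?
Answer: -17350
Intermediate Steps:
((-5 + 17) - 162)*114 - 250 = (12 - 162)*114 - 250 = -150*114 - 250 = -17100 - 250 = -17350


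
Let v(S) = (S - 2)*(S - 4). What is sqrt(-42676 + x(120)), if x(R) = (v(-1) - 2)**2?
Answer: 3*I*sqrt(4723) ≈ 206.17*I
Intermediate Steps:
v(S) = (-4 + S)*(-2 + S) (v(S) = (-2 + S)*(-4 + S) = (-4 + S)*(-2 + S))
x(R) = 169 (x(R) = ((8 + (-1)**2 - 6*(-1)) - 2)**2 = ((8 + 1 + 6) - 2)**2 = (15 - 2)**2 = 13**2 = 169)
sqrt(-42676 + x(120)) = sqrt(-42676 + 169) = sqrt(-42507) = 3*I*sqrt(4723)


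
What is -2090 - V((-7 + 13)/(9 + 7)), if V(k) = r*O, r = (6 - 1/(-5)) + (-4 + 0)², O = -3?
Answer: -10117/5 ≈ -2023.4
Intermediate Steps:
r = 111/5 (r = (6 - 1*(-⅕)) + (-4)² = (6 + ⅕) + 16 = 31/5 + 16 = 111/5 ≈ 22.200)
V(k) = -333/5 (V(k) = (111/5)*(-3) = -333/5)
-2090 - V((-7 + 13)/(9 + 7)) = -2090 - 1*(-333/5) = -2090 + 333/5 = -10117/5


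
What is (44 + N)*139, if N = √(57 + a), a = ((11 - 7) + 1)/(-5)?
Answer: 6116 + 278*√14 ≈ 7156.2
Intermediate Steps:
a = -1 (a = (4 + 1)*(-⅕) = 5*(-⅕) = -1)
N = 2*√14 (N = √(57 - 1) = √56 = 2*√14 ≈ 7.4833)
(44 + N)*139 = (44 + 2*√14)*139 = 6116 + 278*√14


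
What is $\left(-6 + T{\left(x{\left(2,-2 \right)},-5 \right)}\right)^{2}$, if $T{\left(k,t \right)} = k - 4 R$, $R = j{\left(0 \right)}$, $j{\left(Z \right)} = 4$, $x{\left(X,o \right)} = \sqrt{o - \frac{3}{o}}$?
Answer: $\frac{\left(44 - i \sqrt{2}\right)^{2}}{4} \approx 483.5 - 31.113 i$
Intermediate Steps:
$R = 4$
$T{\left(k,t \right)} = -16 + k$ ($T{\left(k,t \right)} = k - 16 = -16 + k$)
$\left(-6 + T{\left(x{\left(2,-2 \right)},-5 \right)}\right)^{2} = \left(-6 - \left(16 - \sqrt{-2 - \frac{3}{-2}}\right)\right)^{2} = \left(-6 - \left(16 - \sqrt{-2 - - \frac{3}{2}}\right)\right)^{2} = \left(-6 - \left(16 - \sqrt{-2 + \frac{3}{2}}\right)\right)^{2} = \left(-6 - \left(16 - \sqrt{- \frac{1}{2}}\right)\right)^{2} = \left(-6 - \left(16 - \frac{i \sqrt{2}}{2}\right)\right)^{2} = \left(-22 + \frac{i \sqrt{2}}{2}\right)^{2}$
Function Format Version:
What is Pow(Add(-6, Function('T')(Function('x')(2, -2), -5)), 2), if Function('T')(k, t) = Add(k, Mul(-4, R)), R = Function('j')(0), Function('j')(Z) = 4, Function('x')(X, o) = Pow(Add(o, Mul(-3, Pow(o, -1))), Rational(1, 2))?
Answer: Mul(Rational(1, 4), Pow(Add(44, Mul(-1, I, Pow(2, Rational(1, 2)))), 2)) ≈ Add(483.50, Mul(-31.113, I))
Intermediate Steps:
R = 4
Function('T')(k, t) = Add(-16, k) (Function('T')(k, t) = Add(k, Mul(-4, 4)) = Add(k, -16) = Add(-16, k))
Pow(Add(-6, Function('T')(Function('x')(2, -2), -5)), 2) = Pow(Add(-6, Add(-16, Pow(Add(-2, Mul(-3, Pow(-2, -1))), Rational(1, 2)))), 2) = Pow(Add(-6, Add(-16, Pow(Add(-2, Mul(-3, Rational(-1, 2))), Rational(1, 2)))), 2) = Pow(Add(-6, Add(-16, Pow(Add(-2, Rational(3, 2)), Rational(1, 2)))), 2) = Pow(Add(-6, Add(-16, Pow(Rational(-1, 2), Rational(1, 2)))), 2) = Pow(Add(-6, Add(-16, Mul(Rational(1, 2), I, Pow(2, Rational(1, 2))))), 2) = Pow(Add(-22, Mul(Rational(1, 2), I, Pow(2, Rational(1, 2)))), 2)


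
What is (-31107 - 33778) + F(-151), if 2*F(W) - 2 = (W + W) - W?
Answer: -129919/2 ≈ -64960.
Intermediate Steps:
F(W) = 1 + W/2 (F(W) = 1 + ((W + W) - W)/2 = 1 + (2*W - W)/2 = 1 + W/2)
(-31107 - 33778) + F(-151) = (-31107 - 33778) + (1 + (1/2)*(-151)) = -64885 + (1 - 151/2) = -64885 - 149/2 = -129919/2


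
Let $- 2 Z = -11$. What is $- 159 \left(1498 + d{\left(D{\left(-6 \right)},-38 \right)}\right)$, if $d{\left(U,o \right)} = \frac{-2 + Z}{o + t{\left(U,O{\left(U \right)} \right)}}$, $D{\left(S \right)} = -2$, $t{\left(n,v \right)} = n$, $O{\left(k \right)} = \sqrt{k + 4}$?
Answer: $- \frac{19053447}{80} \approx -2.3817 \cdot 10^{5}$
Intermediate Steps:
$Z = \frac{11}{2}$ ($Z = \left(- \frac{1}{2}\right) \left(-11\right) = \frac{11}{2} \approx 5.5$)
$O{\left(k \right)} = \sqrt{4 + k}$
$d{\left(U,o \right)} = \frac{7}{2 \left(U + o\right)}$ ($d{\left(U,o \right)} = \frac{-2 + \frac{11}{2}}{o + U} = \frac{7}{2 \left(U + o\right)}$)
$- 159 \left(1498 + d{\left(D{\left(-6 \right)},-38 \right)}\right) = - 159 \left(1498 + \frac{7}{2 \left(-2 - 38\right)}\right) = - 159 \left(1498 + \frac{7}{2 \left(-40\right)}\right) = - 159 \left(1498 + \frac{7}{2} \left(- \frac{1}{40}\right)\right) = - 159 \left(1498 - \frac{7}{80}\right) = \left(-159\right) \frac{119833}{80} = - \frac{19053447}{80}$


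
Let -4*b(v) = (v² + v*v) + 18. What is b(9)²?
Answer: 2025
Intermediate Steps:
b(v) = -9/2 - v²/2 (b(v) = -((v² + v*v) + 18)/4 = -((v² + v²) + 18)/4 = -(2*v² + 18)/4 = -(18 + 2*v²)/4 = -9/2 - v²/2)
b(9)² = (-9/2 - ½*9²)² = (-9/2 - ½*81)² = (-9/2 - 81/2)² = (-45)² = 2025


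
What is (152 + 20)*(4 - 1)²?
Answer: 1548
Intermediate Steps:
(152 + 20)*(4 - 1)² = 172*3² = 172*9 = 1548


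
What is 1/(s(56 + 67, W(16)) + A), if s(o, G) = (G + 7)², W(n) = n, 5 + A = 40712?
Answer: 1/41236 ≈ 2.4251e-5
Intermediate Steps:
A = 40707 (A = -5 + 40712 = 40707)
s(o, G) = (7 + G)²
1/(s(56 + 67, W(16)) + A) = 1/((7 + 16)² + 40707) = 1/(23² + 40707) = 1/(529 + 40707) = 1/41236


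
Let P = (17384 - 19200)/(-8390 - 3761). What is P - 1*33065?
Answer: -401770999/12151 ≈ -33065.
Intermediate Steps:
P = 1816/12151 (P = -1816/(-12151) = -1816*(-1/12151) = 1816/12151 ≈ 0.14945)
P - 1*33065 = 1816/12151 - 1*33065 = 1816/12151 - 33065 = -401770999/12151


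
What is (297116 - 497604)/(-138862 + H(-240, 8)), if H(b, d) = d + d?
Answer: 100244/69423 ≈ 1.4440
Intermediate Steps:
H(b, d) = 2*d
(297116 - 497604)/(-138862 + H(-240, 8)) = (297116 - 497604)/(-138862 + 2*8) = -200488/(-138862 + 16) = -200488/(-138846) = -200488*(-1/138846) = 100244/69423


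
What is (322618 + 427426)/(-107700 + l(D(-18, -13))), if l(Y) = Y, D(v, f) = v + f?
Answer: -750044/107731 ≈ -6.9622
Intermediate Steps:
D(v, f) = f + v
(322618 + 427426)/(-107700 + l(D(-18, -13))) = (322618 + 427426)/(-107700 + (-13 - 18)) = 750044/(-107700 - 31) = 750044/(-107731) = 750044*(-1/107731) = -750044/107731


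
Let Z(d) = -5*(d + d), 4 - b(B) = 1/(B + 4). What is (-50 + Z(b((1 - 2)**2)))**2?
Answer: 7744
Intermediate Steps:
b(B) = 4 - 1/(4 + B) (b(B) = 4 - 1/(B + 4) = 4 - 1/(4 + B))
Z(d) = -10*d
(-50 + Z(b((1 - 2)**2)))**2 = (-50 - 10*(15 + 4*(1 - 2)**2)/(4 + (1 - 2)**2))**2 = (-50 - 10*(15 + 4*(-1)**2)/(4 + (-1)**2))**2 = (-50 - 10*(15 + 4*1)/(4 + 1))**2 = (-50 - 10*(15 + 4)/5)**2 = (-50 - 2*19)**2 = (-50 - 10*19/5)**2 = (-50 - 38)**2 = (-88)**2 = 7744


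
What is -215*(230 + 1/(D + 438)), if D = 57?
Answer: -4895593/99 ≈ -49450.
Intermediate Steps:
-215*(230 + 1/(D + 438)) = -215*(230 + 1/(57 + 438)) = -215*(230 + 1/495) = -215*113851/495 = -4895593/99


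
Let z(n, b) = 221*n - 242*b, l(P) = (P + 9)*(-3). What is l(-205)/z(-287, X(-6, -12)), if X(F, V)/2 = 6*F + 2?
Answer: -196/15657 ≈ -0.012518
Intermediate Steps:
X(F, V) = 4 + 12*F (X(F, V) = 2*(6*F + 2) = 2*(2 + 6*F) = 4 + 12*F)
l(P) = -27 - 3*P (l(P) = (9 + P)*(-3) = -27 - 3*P)
z(n, b) = -242*b + 221*n
l(-205)/z(-287, X(-6, -12)) = (-27 - 3*(-205))/(-242*(4 + 12*(-6)) + 221*(-287)) = (-27 + 615)/(-242*(4 - 72) - 63427) = 588/(-242*(-68) - 63427) = 588/(16456 - 63427) = 588/(-46971) = 588*(-1/46971) = -196/15657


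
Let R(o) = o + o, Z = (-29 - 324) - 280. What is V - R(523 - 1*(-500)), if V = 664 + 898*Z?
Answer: -569816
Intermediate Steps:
Z = -633 (Z = -353 - 280 = -633)
R(o) = 2*o
V = -567770 (V = 664 + 898*(-633) = 664 - 568434 = -567770)
V - R(523 - 1*(-500)) = -567770 - 2*(523 - 1*(-500)) = -567770 - 2*(523 + 500) = -567770 - 2*1023 = -567770 - 1*2046 = -567770 - 2046 = -569816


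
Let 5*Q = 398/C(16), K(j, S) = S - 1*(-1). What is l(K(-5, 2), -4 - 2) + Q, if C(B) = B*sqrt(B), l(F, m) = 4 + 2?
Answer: 1159/160 ≈ 7.2438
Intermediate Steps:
K(j, S) = 1 + S (K(j, S) = S + 1 = 1 + S)
l(F, m) = 6
C(B) = B**(3/2)
Q = 199/160 (Q = (398/(16**(3/2)))/5 = (398/64)/5 = (398*(1/64))/5 = (1/5)*(199/32) = 199/160 ≈ 1.2437)
l(K(-5, 2), -4 - 2) + Q = 6 + 199/160 = 1159/160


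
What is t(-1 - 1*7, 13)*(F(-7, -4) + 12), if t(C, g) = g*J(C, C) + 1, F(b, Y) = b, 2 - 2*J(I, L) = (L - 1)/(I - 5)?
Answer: 95/2 ≈ 47.500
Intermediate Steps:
J(I, L) = 1 - (-1 + L)/(2*(-5 + I)) (J(I, L) = 1 - (L - 1)/(2*(I - 5)) = 1 - (-1 + L)/(2*(-5 + I)))
t(C, g) = 1 + g*(-9 + C)/(2*(-5 + C)) (t(C, g) = g*((-9 - C + 2*C)/(2*(-5 + C))) + 1 = g*((-9 + C)/(2*(-5 + C))) + 1 = g*(-9 + C)/(2*(-5 + C)) + 1 = 1 + g*(-9 + C)/(2*(-5 + C)))
t(-1 - 1*7, 13)*(F(-7, -4) + 12) = ((-5 + (-1 - 1*7) + (½)*13*(-9 + (-1 - 1*7)))/(-5 + (-1 - 1*7)))*(-7 + 12) = ((-5 + (-1 - 7) + (½)*13*(-9 + (-1 - 7)))/(-5 + (-1 - 7)))*5 = ((-5 - 8 + (½)*13*(-9 - 8))/(-5 - 8))*5 = ((-5 - 8 + (½)*13*(-17))/(-13))*5 = -(-5 - 8 - 221/2)/13*5 = -1/13*(-247/2)*5 = (19/2)*5 = 95/2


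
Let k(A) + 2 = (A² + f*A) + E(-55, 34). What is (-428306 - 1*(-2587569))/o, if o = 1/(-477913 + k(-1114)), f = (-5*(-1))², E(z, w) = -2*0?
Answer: 1587557094753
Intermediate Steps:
E(z, w) = 0
f = 25 (f = 5² = 25)
k(A) = -2 + A² + 25*A (k(A) = -2 + ((A² + 25*A) + 0) = -2 + (A² + 25*A) = -2 + A² + 25*A)
o = 1/735231 (o = 1/(-477913 + (-2 + (-1114)² + 25*(-1114))) = 1/(-477913 + (-2 + 1240996 - 27850)) = 1/(-477913 + 1213144) = 1/735231 ≈ 1.3601e-6)
(-428306 - 1*(-2587569))/o = (-428306 - 1*(-2587569))/(1/735231) = (-428306 + 2587569)*735231 = 2159263*735231 = 1587557094753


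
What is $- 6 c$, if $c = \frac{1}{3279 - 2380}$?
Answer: $- \frac{6}{899} \approx -0.0066741$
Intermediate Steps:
$c = \frac{1}{899} \approx 0.0011123$
$- 6 c = \left(-6\right) \frac{1}{899} = - \frac{6}{899}$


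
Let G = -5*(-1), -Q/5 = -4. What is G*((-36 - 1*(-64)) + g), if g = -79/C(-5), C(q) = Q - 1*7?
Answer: 1425/13 ≈ 109.62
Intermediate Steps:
Q = 20 (Q = -5*(-4) = 20)
C(q) = 13 (C(q) = 20 - 1*7 = 20 - 7 = 13)
g = -79/13 ≈ -6.0769
G = 5
G*((-36 - 1*(-64)) + g) = 5*((-36 - 1*(-64)) - 79/13) = 5*((-36 + 64) - 79/13) = 5*(28 - 79/13) = 5*(285/13) = 1425/13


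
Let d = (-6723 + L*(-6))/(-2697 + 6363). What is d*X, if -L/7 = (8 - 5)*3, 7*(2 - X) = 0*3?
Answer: -45/13 ≈ -3.4615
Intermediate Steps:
X = 2 (X = 2 - 0*3 = 2 - ⅐*0 = 2 + 0 = 2)
L = -63 (L = -7*(8 - 5)*3 = -21*3 = -7*9 = -63)
d = -45/26 (d = (-6723 - 63*(-6))/(-2697 + 6363) = (-6723 + 378)/3666 = -6345*1/3666 = -45/26 ≈ -1.7308)
d*X = -45/26*2 = -45/13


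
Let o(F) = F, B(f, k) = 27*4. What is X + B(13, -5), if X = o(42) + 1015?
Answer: 1165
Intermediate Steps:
B(f, k) = 108
X = 1057 (X = 42 + 1015 = 1057)
X + B(13, -5) = 1057 + 108 = 1165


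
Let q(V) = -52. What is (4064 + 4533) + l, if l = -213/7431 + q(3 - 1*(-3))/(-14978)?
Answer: 159476057724/18550253 ≈ 8597.0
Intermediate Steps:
l = -467317/18550253 (l = -213/7431 - 52/(-14978) = -213*1/7431 - 52*(-1/14978) = -71/2477 + 26/7489 = -467317/18550253 ≈ -0.025192)
(4064 + 4533) + l = (4064 + 4533) - 467317/18550253 = 8597 - 467317/18550253 = 159476057724/18550253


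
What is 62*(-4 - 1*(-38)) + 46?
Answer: 2154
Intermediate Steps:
62*(-4 - 1*(-38)) + 46 = 62*(-4 + 38) + 46 = 62*34 + 46 = 2108 + 46 = 2154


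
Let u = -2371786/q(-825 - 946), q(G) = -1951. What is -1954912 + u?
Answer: -3811661526/1951 ≈ -1.9537e+6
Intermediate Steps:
u = 2371786/1951 (u = -2371786/(-1951) = -2371786*(-1/1951) = 2371786/1951 ≈ 1215.7)
-1954912 + u = -1954912 + 2371786/1951 = -3811661526/1951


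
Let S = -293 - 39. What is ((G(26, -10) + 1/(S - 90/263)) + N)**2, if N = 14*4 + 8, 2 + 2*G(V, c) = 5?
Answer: 8193419632225/1909952209 ≈ 4289.9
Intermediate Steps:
G(V, c) = 3/2 (G(V, c) = -1 + (1/2)*5 = -1 + 5/2 = 3/2)
S = -332
N = 64 (N = 56 + 8 = 64)
((G(26, -10) + 1/(S - 90/263)) + N)**2 = ((3/2 + 1/(-332 - 90/263)) + 64)**2 = ((3/2 + 1/(-87406/263)) + 64)**2 = ((3/2 - 263/87406) + 64)**2 = (65423/43703 + 64)**2 = (2862415/43703)**2 = 8193419632225/1909952209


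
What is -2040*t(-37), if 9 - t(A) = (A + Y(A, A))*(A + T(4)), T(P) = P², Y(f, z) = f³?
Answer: 2171541240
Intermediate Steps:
t(A) = 9 - (16 + A)*(A + A³) (t(A) = 9 - (A + A³)*(A + 4²) = 9 - (A + A³)*(A + 16) = 9 - (A + A³)*(16 + A) = 9 - (16 + A)*(A + A³))
-2040*t(-37) = -2040*(9 - 1*(-37)² - 1*(-37)⁴ - 16*(-37) - 16*(-37)³) = -2040*(9 - 1*1369 - 1*1874161 + 592 - 16*(-50653)) = -2040*(9 - 1369 - 1874161 + 592 + 810448) = -2040*(-1064481) = 2171541240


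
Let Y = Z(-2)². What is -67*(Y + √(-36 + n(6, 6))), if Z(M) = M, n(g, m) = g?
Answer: -268 - 67*I*√30 ≈ -268.0 - 366.97*I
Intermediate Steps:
Y = 4 (Y = (-2)² = 4)
-67*(Y + √(-36 + n(6, 6))) = -67*(4 + √(-36 + 6)) = -67*(4 + √(-30)) = -67*(4 + I*√30) = -268 - 67*I*√30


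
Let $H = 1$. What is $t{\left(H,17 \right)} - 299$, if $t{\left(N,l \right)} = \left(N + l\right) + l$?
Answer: $-264$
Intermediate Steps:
$t{\left(N,l \right)} = N + 2 l$
$t{\left(H,17 \right)} - 299 = \left(1 + 2 \cdot 17\right) - 299 = \left(1 + 34\right) - 299 = 35 - 299 = -264$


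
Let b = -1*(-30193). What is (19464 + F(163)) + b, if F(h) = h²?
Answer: 76226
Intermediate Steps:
b = 30193
(19464 + F(163)) + b = (19464 + 163²) + 30193 = (19464 + 26569) + 30193 = 46033 + 30193 = 76226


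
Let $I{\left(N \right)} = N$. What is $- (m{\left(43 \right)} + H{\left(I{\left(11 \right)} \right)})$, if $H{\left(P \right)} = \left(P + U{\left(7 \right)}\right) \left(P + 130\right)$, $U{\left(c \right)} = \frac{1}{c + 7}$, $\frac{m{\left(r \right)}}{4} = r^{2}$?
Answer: $- \frac{125399}{14} \approx -8957.1$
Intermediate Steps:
$m{\left(r \right)} = 4 r^{2}$
$U{\left(c \right)} = \frac{1}{7 + c}$
$H{\left(P \right)} = \left(130 + P\right) \left(\frac{1}{14} + P\right)$ ($H{\left(P \right)} = \left(P + \frac{1}{7 + 7}\right) \left(P + 130\right) = \left(P + \frac{1}{14}\right) \left(130 + P\right) = \left(\frac{1}{14} + P\right) \left(130 + P\right) = \left(130 + P\right) \left(\frac{1}{14} + P\right)$)
$- (m{\left(43 \right)} + H{\left(I{\left(11 \right)} \right)}) = - (4 \cdot 43^{2} + \left(\frac{65}{7} + 11^{2} + \frac{1821}{14} \cdot 11\right)) = - (4 \cdot 1849 + \left(\frac{65}{7} + 121 + \frac{20031}{14}\right)) = - (7396 + \frac{21855}{14}) = \left(-1\right) \frac{125399}{14} = - \frac{125399}{14}$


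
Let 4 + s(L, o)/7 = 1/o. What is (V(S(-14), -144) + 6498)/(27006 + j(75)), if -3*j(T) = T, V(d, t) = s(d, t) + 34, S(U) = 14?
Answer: 936569/3885264 ≈ 0.24106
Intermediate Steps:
s(L, o) = -28 + 7/o (s(L, o) = -28 + 7*(1/o) = -28 + 7/o)
V(d, t) = 6 + 7/t (V(d, t) = (-28 + 7/t) + 34 = 6 + 7/t)
j(T) = -T/3
(V(S(-14), -144) + 6498)/(27006 + j(75)) = ((6 + 7/(-144)) + 6498)/(27006 - ⅓*75) = ((6 + 7*(-1/144)) + 6498)/(27006 - 25) = ((6 - 7/144) + 6498)/26981 = (857/144 + 6498)*(1/26981) = (936569/144)*(1/26981) = 936569/3885264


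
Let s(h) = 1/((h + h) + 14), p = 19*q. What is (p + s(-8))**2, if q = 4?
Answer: 22801/4 ≈ 5700.3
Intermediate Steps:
p = 76 (p = 19*4 = 76)
s(h) = 1/(14 + 2*h) (s(h) = 1/(2*h + 14) = 1/(14 + 2*h))
(p + s(-8))**2 = (76 + 1/(2*(7 - 8)))**2 = (76 + (1/2)/(-1))**2 = (76 + (1/2)*(-1))**2 = (76 - 1/2)**2 = (151/2)**2 = 22801/4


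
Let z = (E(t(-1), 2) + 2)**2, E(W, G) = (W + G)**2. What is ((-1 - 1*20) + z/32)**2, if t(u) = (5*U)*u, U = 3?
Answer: 816187761/1024 ≈ 7.9706e+5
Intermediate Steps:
t(u) = 15*u (t(u) = (5*3)*u = 15*u)
E(W, G) = (G + W)**2
z = 29241 (z = ((2 + 15*(-1))**2 + 2)**2 = ((2 - 15)**2 + 2)**2 = ((-13)**2 + 2)**2 = (169 + 2)**2 = 171**2 = 29241)
((-1 - 1*20) + z/32)**2 = ((-1 - 1*20) + 29241/32)**2 = ((-1 - 20) + 29241*(1/32))**2 = (-21 + 29241/32)**2 = (28569/32)**2 = 816187761/1024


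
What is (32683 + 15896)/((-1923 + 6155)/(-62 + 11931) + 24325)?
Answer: 192194717/96239219 ≈ 1.9971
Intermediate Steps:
(32683 + 15896)/((-1923 + 6155)/(-62 + 11931) + 24325) = 48579/(4232/11869 + 24325) = 48579/(288717657/11869) = 48579*(11869/288717657) = 192194717/96239219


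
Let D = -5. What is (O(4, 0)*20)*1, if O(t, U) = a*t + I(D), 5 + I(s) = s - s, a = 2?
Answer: 60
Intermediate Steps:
I(s) = -5 (I(s) = -5 + (s - s) = -5 + 0 = -5)
O(t, U) = -5 + 2*t (O(t, U) = 2*t - 5 = -5 + 2*t)
(O(4, 0)*20)*1 = ((-5 + 2*4)*20)*1 = ((-5 + 8)*20)*1 = (3*20)*1 = 60*1 = 60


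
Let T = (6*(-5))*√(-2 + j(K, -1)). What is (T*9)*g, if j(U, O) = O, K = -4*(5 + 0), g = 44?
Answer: -11880*I*√3 ≈ -20577.0*I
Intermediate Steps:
K = -20 (K = -4*5 = -20)
T = -30*I*√3 (T = (6*(-5))*√(-2 - 1) = -30*I*√3 ≈ -51.962*I)
(T*9)*g = (-30*I*√3*9)*44 = -270*I*√3*44 = -11880*I*√3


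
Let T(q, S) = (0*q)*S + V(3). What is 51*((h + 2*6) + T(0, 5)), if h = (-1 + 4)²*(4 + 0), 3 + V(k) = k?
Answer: 2448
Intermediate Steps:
V(k) = -3 + k
h = 36 (h = 3²*4 = 9*4 = 36)
T(q, S) = 0 (T(q, S) = (0*q)*S + (-3 + 3) = 0*S + 0 = 0 + 0 = 0)
51*((h + 2*6) + T(0, 5)) = 51*((36 + 2*6) + 0) = 51*((36 + 12) + 0) = 51*(48 + 0) = 51*48 = 2448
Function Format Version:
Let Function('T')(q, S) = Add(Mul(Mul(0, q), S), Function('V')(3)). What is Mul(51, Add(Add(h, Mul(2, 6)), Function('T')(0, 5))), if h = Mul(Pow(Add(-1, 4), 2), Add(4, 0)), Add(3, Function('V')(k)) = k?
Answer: 2448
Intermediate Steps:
Function('V')(k) = Add(-3, k)
h = 36 (h = Mul(Pow(3, 2), 4) = Mul(9, 4) = 36)
Function('T')(q, S) = 0 (Function('T')(q, S) = Add(Mul(Mul(0, q), S), Add(-3, 3)) = Add(Mul(0, S), 0) = Add(0, 0) = 0)
Mul(51, Add(Add(h, Mul(2, 6)), Function('T')(0, 5))) = Mul(51, Add(Add(36, Mul(2, 6)), 0)) = Mul(51, Add(Add(36, 12), 0)) = Mul(51, Add(48, 0)) = Mul(51, 48) = 2448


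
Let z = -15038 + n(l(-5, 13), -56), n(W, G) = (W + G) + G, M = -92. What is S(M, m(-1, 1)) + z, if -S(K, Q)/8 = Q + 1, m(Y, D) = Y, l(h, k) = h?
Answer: -15155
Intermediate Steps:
n(W, G) = W + 2*G (n(W, G) = (G + W) + G = W + 2*G)
S(K, Q) = -8 - 8*Q (S(K, Q) = -8*(Q + 1) = -8*(1 + Q) = -8 - 8*Q)
z = -15155 (z = -15038 + (-5 + 2*(-56)) = -15038 + (-5 - 112) = -15038 - 117 = -15155)
S(M, m(-1, 1)) + z = (-8 - 8*(-1)) - 15155 = (-8 + 8) - 15155 = 0 - 15155 = -15155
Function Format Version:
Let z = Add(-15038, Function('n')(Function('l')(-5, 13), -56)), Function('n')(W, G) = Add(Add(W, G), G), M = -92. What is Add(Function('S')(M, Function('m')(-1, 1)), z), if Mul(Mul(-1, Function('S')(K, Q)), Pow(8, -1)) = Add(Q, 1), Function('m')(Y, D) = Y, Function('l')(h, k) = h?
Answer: -15155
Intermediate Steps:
Function('n')(W, G) = Add(W, Mul(2, G)) (Function('n')(W, G) = Add(Add(G, W), G) = Add(W, Mul(2, G)))
Function('S')(K, Q) = Add(-8, Mul(-8, Q)) (Function('S')(K, Q) = Mul(-8, Add(Q, 1)) = Mul(-8, Add(1, Q)) = Add(-8, Mul(-8, Q)))
z = -15155 (z = Add(-15038, Add(-5, Mul(2, -56))) = Add(-15038, Add(-5, -112)) = Add(-15038, -117) = -15155)
Add(Function('S')(M, Function('m')(-1, 1)), z) = Add(Add(-8, Mul(-8, -1)), -15155) = Add(Add(-8, 8), -15155) = Add(0, -15155) = -15155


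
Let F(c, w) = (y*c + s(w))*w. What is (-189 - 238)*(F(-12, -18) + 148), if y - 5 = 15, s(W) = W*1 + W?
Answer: -2184532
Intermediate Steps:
s(W) = 2*W (s(W) = W + W = 2*W)
y = 20 (y = 5 + 15 = 20)
F(c, w) = w*(2*w + 20*c) (F(c, w) = (20*c + 2*w)*w = (2*w + 20*c)*w = w*(2*w + 20*c))
(-189 - 238)*(F(-12, -18) + 148) = (-189 - 238)*(2*(-18)*(-18 + 10*(-12)) + 148) = -427*(2*(-18)*(-18 - 120) + 148) = -427*(2*(-18)*(-138) + 148) = -427*(4968 + 148) = -427*5116 = -2184532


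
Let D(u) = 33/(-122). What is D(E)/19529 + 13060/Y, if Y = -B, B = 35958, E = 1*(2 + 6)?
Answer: -15558566447/42835650702 ≈ -0.36322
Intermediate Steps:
E = 8 (E = 1*8 = 8)
D(u) = -33/122 (D(u) = 33*(-1/122) = -33/122)
Y = -35958 (Y = -1*35958 = -35958)
D(E)/19529 + 13060/Y = -33/122/19529 + 13060/(-35958) = -33/122*1/19529 + 13060*(-1/35958) = -33/2382538 - 6530/17979 = -15558566447/42835650702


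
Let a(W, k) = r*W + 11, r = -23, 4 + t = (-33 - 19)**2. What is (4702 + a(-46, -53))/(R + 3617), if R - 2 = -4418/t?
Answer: 7790850/4883441 ≈ 1.5954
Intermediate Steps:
t = 2700 (t = -4 + (-33 - 19)**2 = -4 + (-52)**2 = -4 + 2704 = 2700)
a(W, k) = 11 - 23*W (a(W, k) = -23*W + 11 = 11 - 23*W)
R = 491/1350 (R = 2 - 4418/2700 = 2 - 4418*1/2700 = 2 - 2209/1350 = 491/1350 ≈ 0.36370)
(4702 + a(-46, -53))/(R + 3617) = (4702 + (11 - 23*(-46)))/(491/1350 + 3617) = (4702 + (11 + 1058))/(4883441/1350) = (4702 + 1069)*(1350/4883441) = 5771*(1350/4883441) = 7790850/4883441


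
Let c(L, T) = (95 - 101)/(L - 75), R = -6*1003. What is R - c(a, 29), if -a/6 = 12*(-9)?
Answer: -1149436/191 ≈ -6018.0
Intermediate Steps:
a = 648 (a = -72*(-9) = -6*(-108) = 648)
R = -6018
c(L, T) = -6/(-75 + L)
R - c(a, 29) = -6018 - (-6)/(-75 + 648) = -6018 - (-6)/573 = -6018 - 1*(-2/191) = -6018 + 2/191 = -1149436/191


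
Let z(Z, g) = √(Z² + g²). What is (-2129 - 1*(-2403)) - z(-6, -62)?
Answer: 274 - 2*√970 ≈ 211.71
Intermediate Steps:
(-2129 - 1*(-2403)) - z(-6, -62) = (-2129 - 1*(-2403)) - √((-6)² + (-62)²) = (-2129 + 2403) - √(36 + 3844) = 274 - √3880 = 274 - 2*√970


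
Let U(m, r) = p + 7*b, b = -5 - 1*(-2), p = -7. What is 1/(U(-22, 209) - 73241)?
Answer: -1/73269 ≈ -1.3648e-5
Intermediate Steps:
b = -3 (b = -5 + 2 = -3)
U(m, r) = -28 (U(m, r) = -7 + 7*(-3) = -7 - 21 = -28)
1/(U(-22, 209) - 73241) = 1/(-28 - 73241) = 1/(-73269) = -1/73269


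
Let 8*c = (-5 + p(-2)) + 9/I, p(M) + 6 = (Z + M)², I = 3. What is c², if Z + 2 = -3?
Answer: 1681/64 ≈ 26.266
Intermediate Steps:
Z = -5 (Z = -2 - 3 = -5)
p(M) = -6 + (-5 + M)²
c = 41/8 (c = ((-5 + (-6 + (-5 - 2)²)) + 9/3)/8 = ((-5 + (-6 + (-7)²)) + 9*(⅓))/8 = ((-5 + (-6 + 49)) + 3)/8 = ((-5 + 43) + 3)/8 = (38 + 3)/8 = (⅛)*41 = 41/8 ≈ 5.1250)
c² = (41/8)² = 1681/64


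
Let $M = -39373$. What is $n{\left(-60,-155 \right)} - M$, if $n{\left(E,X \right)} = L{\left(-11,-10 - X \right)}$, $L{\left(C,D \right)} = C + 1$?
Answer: $39363$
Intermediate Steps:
$L{\left(C,D \right)} = 1 + C$
$n{\left(E,X \right)} = -10$ ($n{\left(E,X \right)} = 1 - 11 = -10$)
$n{\left(-60,-155 \right)} - M = -10 - -39373 = -10 + 39373 = 39363$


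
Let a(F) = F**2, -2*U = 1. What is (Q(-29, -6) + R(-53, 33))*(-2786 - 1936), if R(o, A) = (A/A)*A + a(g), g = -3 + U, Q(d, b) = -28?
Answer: -162909/2 ≈ -81455.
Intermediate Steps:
U = -1/2 (U = -1/2*1 = -1/2 ≈ -0.50000)
g = -7/2 (g = -3 - 1/2 = -7/2 ≈ -3.5000)
R(o, A) = 49/4 + A (R(o, A) = (A/A)*A + (-7/2)**2 = 1*A + 49/4 = A + 49/4 = 49/4 + A)
(Q(-29, -6) + R(-53, 33))*(-2786 - 1936) = (-28 + (49/4 + 33))*(-2786 - 1936) = (-28 + 181/4)*(-4722) = (69/4)*(-4722) = -162909/2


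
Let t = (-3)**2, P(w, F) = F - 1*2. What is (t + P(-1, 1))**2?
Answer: 64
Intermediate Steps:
P(w, F) = -2 + F (P(w, F) = F - 2 = -2 + F)
t = 9
(t + P(-1, 1))**2 = (9 + (-2 + 1))**2 = (9 - 1)**2 = 8**2 = 64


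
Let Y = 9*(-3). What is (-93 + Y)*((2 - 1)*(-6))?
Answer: 720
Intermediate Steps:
Y = -27
(-93 + Y)*((2 - 1)*(-6)) = (-93 - 27)*((2 - 1)*(-6)) = -120*(-6) = 720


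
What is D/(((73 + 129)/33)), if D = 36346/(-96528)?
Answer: -199903/3249776 ≈ -0.061513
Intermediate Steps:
D = -18173/48264 (D = 36346*(-1/96528) = -18173/48264 ≈ -0.37653)
D/(((73 + 129)/33)) = -18173*33/(73 + 129)/48264 = -18173/(48264*(202*(1/33))) = -18173/(48264*202/33) = -18173/48264*33/202 = -199903/3249776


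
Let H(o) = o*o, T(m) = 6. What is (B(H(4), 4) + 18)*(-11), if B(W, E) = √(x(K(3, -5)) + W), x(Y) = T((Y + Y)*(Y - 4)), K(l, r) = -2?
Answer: -198 - 11*√22 ≈ -249.59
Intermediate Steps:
x(Y) = 6
H(o) = o²
B(W, E) = √(6 + W)
(B(H(4), 4) + 18)*(-11) = (√(6 + 4²) + 18)*(-11) = (√(6 + 16) + 18)*(-11) = (√22 + 18)*(-11) = (18 + √22)*(-11) = -198 - 11*√22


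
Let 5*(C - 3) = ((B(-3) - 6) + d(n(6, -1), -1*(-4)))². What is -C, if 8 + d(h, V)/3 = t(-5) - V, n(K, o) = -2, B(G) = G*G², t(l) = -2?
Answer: -1128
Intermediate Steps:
B(G) = G³
d(h, V) = -30 - 3*V (d(h, V) = -24 + 3*(-2 - V) = -24 + (-6 - 3*V) = -30 - 3*V)
C = 1128 (C = 3 + (((-3)³ - 6) + (-30 - (-3)*(-4)))²/5 = 3 + ((-27 - 6) + (-30 - 3*4))²/5 = 3 + (-33 + (-30 - 12))²/5 = 3 + (-33 - 42)²/5 = 3 + (⅕)*(-75)² = 3 + (⅕)*5625 = 3 + 1125 = 1128)
-C = -1*1128 = -1128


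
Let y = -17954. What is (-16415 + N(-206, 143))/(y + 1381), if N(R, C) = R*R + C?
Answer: -26164/16573 ≈ -1.5787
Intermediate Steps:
N(R, C) = C + R² (N(R, C) = R² + C = C + R²)
(-16415 + N(-206, 143))/(y + 1381) = (-16415 + (143 + (-206)²))/(-17954 + 1381) = (-16415 + (143 + 42436))/(-16573) = (-16415 + 42579)*(-1/16573) = 26164*(-1/16573) = -26164/16573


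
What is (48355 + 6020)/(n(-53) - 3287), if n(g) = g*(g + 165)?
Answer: -54375/9223 ≈ -5.8956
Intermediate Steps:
n(g) = g*(165 + g)
(48355 + 6020)/(n(-53) - 3287) = (48355 + 6020)/(-53*(165 - 53) - 3287) = 54375/(-53*112 - 3287) = 54375/(-5936 - 3287) = 54375/(-9223) = 54375*(-1/9223) = -54375/9223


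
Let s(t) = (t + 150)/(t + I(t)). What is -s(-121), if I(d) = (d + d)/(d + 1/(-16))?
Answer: 56173/230505 ≈ 0.24370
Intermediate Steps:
I(d) = 2*d/(-1/16 + d) (I(d) = (2*d)/(d - 1/16) = (2*d)/(-1/16 + d) = 2*d/(-1/16 + d))
s(t) = (150 + t)/(t + 32*t/(-1 + 16*t)) (s(t) = (t + 150)/(t + 32*t/(-1 + 16*t)) = (150 + t)/(t + 32*t/(-1 + 16*t)))
-s(-121) = -(-1 + 16*(-121))*(150 - 121)/((-121)*(31 + 16*(-121))) = -(-1)*(-1 - 1936)*29/(121*(31 - 1936)) = -(-1)*(-1937)*29/(121*(-1905)) = -(-1)*(-1)*(-1937)*29/(121*1905) = -1*(-56173/230505) = 56173/230505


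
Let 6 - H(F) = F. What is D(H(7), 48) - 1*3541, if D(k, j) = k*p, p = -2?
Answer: -3539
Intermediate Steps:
H(F) = 6 - F
D(k, j) = -2*k (D(k, j) = k*(-2) = -2*k)
D(H(7), 48) - 1*3541 = -2*(6 - 1*7) - 1*3541 = -2*(6 - 7) - 3541 = -2*(-1) - 3541 = 2 - 3541 = -3539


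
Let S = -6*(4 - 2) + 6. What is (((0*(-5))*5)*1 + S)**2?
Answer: 36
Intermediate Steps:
S = -6 (S = -6*2 + 6 = -12 + 6 = -6)
(((0*(-5))*5)*1 + S)**2 = (((0*(-5))*5)*1 - 6)**2 = ((0*5)*1 - 6)**2 = (0*1 - 6)**2 = (0 - 6)**2 = (-6)**2 = 36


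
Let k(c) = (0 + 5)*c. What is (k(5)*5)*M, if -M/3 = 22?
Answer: -8250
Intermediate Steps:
M = -66 (M = -3*22 = -66)
k(c) = 5*c
(k(5)*5)*M = ((5*5)*5)*(-66) = (25*5)*(-66) = 125*(-66) = -8250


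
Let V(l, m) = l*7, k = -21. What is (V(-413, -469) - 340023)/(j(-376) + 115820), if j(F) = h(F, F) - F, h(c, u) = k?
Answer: -342914/116175 ≈ -2.9517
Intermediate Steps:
h(c, u) = -21
V(l, m) = 7*l
j(F) = -21 - F
(V(-413, -469) - 340023)/(j(-376) + 115820) = (7*(-413) - 340023)/((-21 - 1*(-376)) + 115820) = (-2891 - 340023)/((-21 + 376) + 115820) = -342914/(355 + 115820) = -342914/116175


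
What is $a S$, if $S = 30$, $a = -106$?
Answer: $-3180$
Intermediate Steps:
$a S = \left(-106\right) 30 = -3180$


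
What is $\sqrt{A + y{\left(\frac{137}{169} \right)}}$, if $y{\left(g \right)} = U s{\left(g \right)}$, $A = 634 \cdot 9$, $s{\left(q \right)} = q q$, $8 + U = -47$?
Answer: $\frac{\sqrt{161936771}}{169} \approx 75.298$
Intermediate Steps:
$U = -55$ ($U = -8 - 47 = -55$)
$s{\left(q \right)} = q^{2}$
$A = 5706$
$y{\left(g \right)} = - 55 g^{2}$
$\sqrt{A + y{\left(\frac{137}{169} \right)}} = \sqrt{5706 - 55 \left(\frac{137}{169}\right)^{2}} = \sqrt{5706 - \frac{1032295}{28561}} = \sqrt{\frac{161936771}{28561}} = \frac{\sqrt{161936771}}{169}$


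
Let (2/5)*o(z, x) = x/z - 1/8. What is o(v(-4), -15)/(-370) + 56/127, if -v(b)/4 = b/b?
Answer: 62621/150368 ≈ 0.41645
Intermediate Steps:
v(b) = -4 (v(b) = -4*b/b = -4*1 = -4)
o(z, x) = -5/16 + 5*x/(2*z) (o(z, x) = 5*(x/z - 1/8)/2 = 5*(x/z - 1*⅛)/2 = 5*(x/z - ⅛)/2 = 5*(-⅛ + x/z)/2 = -5/16 + 5*x/(2*z))
o(v(-4), -15)/(-370) + 56/127 = ((5/16)*(-1*(-4) + 8*(-15))/(-4))/(-370) + 56/127 = ((5/16)*(-¼)*(4 - 120))*(-1/370) + 56*(1/127) = ((5/16)*(-¼)*(-116))*(-1/370) + 56/127 = (145/16)*(-1/370) + 56/127 = -29/1184 + 56/127 = 62621/150368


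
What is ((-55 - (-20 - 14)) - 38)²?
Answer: 3481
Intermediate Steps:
((-55 - (-20 - 14)) - 38)² = ((-55 - 1*(-34)) - 38)² = ((-55 + 34) - 38)² = (-21 - 38)² = (-59)² = 3481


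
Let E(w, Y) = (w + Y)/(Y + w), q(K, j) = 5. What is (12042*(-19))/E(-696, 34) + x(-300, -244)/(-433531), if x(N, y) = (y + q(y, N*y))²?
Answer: -99191082859/433531 ≈ -2.2880e+5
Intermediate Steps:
x(N, y) = (5 + y)² (x(N, y) = (y + 5)² = (5 + y)²)
E(w, Y) = 1 (E(w, Y) = (Y + w)/(Y + w) = 1)
(12042*(-19))/E(-696, 34) + x(-300, -244)/(-433531) = (12042*(-19))/1 + (5 - 244)²/(-433531) = -228798*1 + (-239)²*(-1/433531) = -228798 + 57121*(-1/433531) = -228798 - 57121/433531 = -99191082859/433531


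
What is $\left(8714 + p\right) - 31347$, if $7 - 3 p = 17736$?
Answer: $- \frac{85628}{3} \approx -28543.0$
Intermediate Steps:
$p = - \frac{17729}{3}$ ($p = \frac{7}{3} - 5912 = - \frac{17729}{3} \approx -5909.7$)
$\left(8714 + p\right) - 31347 = \left(8714 - \frac{17729}{3}\right) - 31347 = \frac{8413}{3} - 31347 = - \frac{85628}{3}$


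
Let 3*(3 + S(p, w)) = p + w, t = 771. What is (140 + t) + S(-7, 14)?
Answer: 2731/3 ≈ 910.33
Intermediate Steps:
S(p, w) = -3 + p/3 + w/3 (S(p, w) = -3 + (p + w)/3 = -3 + (p/3 + w/3) = -3 + p/3 + w/3)
(140 + t) + S(-7, 14) = (140 + 771) + (-3 + (⅓)*(-7) + (⅓)*14) = 911 + (-3 - 7/3 + 14/3) = 911 - ⅔ = 2731/3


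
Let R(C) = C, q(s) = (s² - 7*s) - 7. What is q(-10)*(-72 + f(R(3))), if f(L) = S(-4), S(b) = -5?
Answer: -12551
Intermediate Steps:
q(s) = -7 + s² - 7*s
f(L) = -5
q(-10)*(-72 + f(R(3))) = (-7 + (-10)² - 7*(-10))*(-72 - 5) = (-7 + 100 + 70)*(-77) = 163*(-77) = -12551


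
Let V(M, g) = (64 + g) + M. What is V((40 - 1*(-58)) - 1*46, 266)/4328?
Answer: 191/2164 ≈ 0.088262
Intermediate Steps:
V(M, g) = 64 + M + g
V((40 - 1*(-58)) - 1*46, 266)/4328 = (64 + ((40 - 1*(-58)) - 1*46) + 266)/4328 = (64 + ((40 + 58) - 46) + 266)*(1/4328) = (64 + (98 - 46) + 266)*(1/4328) = (64 + 52 + 266)*(1/4328) = 382*(1/4328) = 191/2164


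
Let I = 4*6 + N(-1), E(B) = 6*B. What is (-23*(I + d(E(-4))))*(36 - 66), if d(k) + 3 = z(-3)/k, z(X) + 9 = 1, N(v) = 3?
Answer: 16790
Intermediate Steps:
z(X) = -8 (z(X) = -9 + 1 = -8)
d(k) = -3 - 8/k
I = 27 (I = 4*6 + 3 = 24 + 3 = 27)
(-23*(I + d(E(-4))))*(36 - 66) = (-23*(27 + (-3 - 8/(6*(-4)))))*(36 - 66) = -23*(27 + (-3 - 8/(-24)))*(-30) = -23*(27 + (-3 - 8*(-1/24)))*(-30) = -23*(27 + (-3 + 1/3))*(-30) = -23*(27 - 8/3)*(-30) = -23*73/3*(-30) = -1679/3*(-30) = 16790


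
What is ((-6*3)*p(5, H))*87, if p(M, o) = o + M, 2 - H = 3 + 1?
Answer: -4698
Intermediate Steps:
H = -2 (H = 2 - (3 + 1) = 2 - 1*4 = 2 - 4 = -2)
p(M, o) = M + o
((-6*3)*p(5, H))*87 = ((-6*3)*(5 - 2))*87 = -18*3*87 = -54*87 = -4698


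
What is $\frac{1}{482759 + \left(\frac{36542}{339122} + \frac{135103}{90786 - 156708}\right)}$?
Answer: $\frac{11177800242}{5396161963288757} \approx 2.0714 \cdot 10^{-6}$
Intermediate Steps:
$\frac{1}{482759 + \left(\frac{36542}{339122} + \frac{135103}{90786 - 156708}\right)} = \frac{1}{482759 + \left(36542 \cdot \frac{1}{339122} + \frac{135103}{90786 - 156708}\right)} = \frac{1}{482759 + \left(\frac{18271}{169561} + \frac{135103}{-65922}\right)} = \frac{1}{482759 + \left(\frac{18271}{169561} + 135103 \left(- \frac{1}{65922}\right)\right)} = \frac{1}{482759 + \left(\frac{18271}{169561} - \frac{135103}{65922}\right)} = \frac{1}{482759 - \frac{21703738921}{11177800242}} = \frac{1}{\frac{5396161963288757}{11177800242}} = \frac{11177800242}{5396161963288757}$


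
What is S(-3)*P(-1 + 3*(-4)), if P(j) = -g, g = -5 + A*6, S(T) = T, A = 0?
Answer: -15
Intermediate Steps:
g = -5 (g = -5 + 0*6 = -5 + 0 = -5)
P(j) = 5 (P(j) = -1*(-5) = 5)
S(-3)*P(-1 + 3*(-4)) = -3*5 = -15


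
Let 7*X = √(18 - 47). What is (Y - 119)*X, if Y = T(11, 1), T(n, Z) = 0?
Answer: -17*I*√29 ≈ -91.548*I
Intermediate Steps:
X = I*√29/7 (X = √(18 - 47)/7 = √(-29)/7 = (I*√29)/7 = I*√29/7 ≈ 0.76931*I)
Y = 0
(Y - 119)*X = (0 - 119)*(I*√29/7) = -17*I*√29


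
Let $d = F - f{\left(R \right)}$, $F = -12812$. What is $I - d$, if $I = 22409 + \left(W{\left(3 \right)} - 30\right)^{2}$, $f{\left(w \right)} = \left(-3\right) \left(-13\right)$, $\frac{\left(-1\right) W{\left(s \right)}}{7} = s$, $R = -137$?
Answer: $37861$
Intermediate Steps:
$W{\left(s \right)} = - 7 s$
$f{\left(w \right)} = 39$
$d = -12851$ ($d = -12812 - 39 = -12851$)
$I = 25010$ ($I = 22409 + \left(\left(-7\right) 3 - 30\right)^{2} = 22409 + \left(-21 - 30\right)^{2} = 22409 + \left(-51\right)^{2} = 22409 + 2601 = 25010$)
$I - d = 25010 - -12851 = 25010 + 12851 = 37861$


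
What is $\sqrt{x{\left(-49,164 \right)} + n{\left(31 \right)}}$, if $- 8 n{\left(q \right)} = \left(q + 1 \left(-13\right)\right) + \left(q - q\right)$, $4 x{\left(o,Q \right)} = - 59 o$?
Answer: $\frac{\sqrt{2882}}{2} \approx 26.842$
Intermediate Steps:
$x{\left(o,Q \right)} = - \frac{59 o}{4}$ ($x{\left(o,Q \right)} = \frac{\left(-59\right) o}{4} = - \frac{59 o}{4}$)
$n{\left(q \right)} = \frac{13}{8} - \frac{q}{8}$ ($n{\left(q \right)} = - \frac{\left(q + 1 \left(-13\right)\right) + \left(q - q\right)}{8} = - \frac{\left(q - 13\right) + 0}{8} = - \frac{\left(-13 + q\right) + 0}{8} = - \frac{-13 + q}{8} = \frac{13}{8} - \frac{q}{8}$)
$\sqrt{x{\left(-49,164 \right)} + n{\left(31 \right)}} = \sqrt{\left(- \frac{59}{4}\right) \left(-49\right) + \left(\frac{13}{8} - \frac{31}{8}\right)} = \sqrt{\frac{2891}{4} + \left(\frac{13}{8} - \frac{31}{8}\right)} = \sqrt{\frac{2891}{4} - \frac{9}{4}} = \sqrt{\frac{1441}{2}} = \frac{\sqrt{2882}}{2}$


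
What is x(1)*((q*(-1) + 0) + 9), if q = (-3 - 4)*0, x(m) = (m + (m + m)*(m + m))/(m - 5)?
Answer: -45/4 ≈ -11.250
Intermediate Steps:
x(m) = (m + 4*m²)/(-5 + m) (x(m) = (m + (2*m)*(2*m))/(-5 + m) = (m + 4*m²)/(-5 + m))
q = 0 (q = -7*0 = 0)
x(1)*((q*(-1) + 0) + 9) = (1*(1 + 4*1)/(-5 + 1))*((0*(-1) + 0) + 9) = (1*(1 + 4)/(-4))*((0 + 0) + 9) = (1*(-¼)*5)*(0 + 9) = -5/4*9 = -45/4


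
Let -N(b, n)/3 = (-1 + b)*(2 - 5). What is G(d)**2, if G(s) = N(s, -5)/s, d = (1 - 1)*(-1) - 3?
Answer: 144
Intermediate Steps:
N(b, n) = -9 + 9*b (N(b, n) = -3*(-1 + b)*(2 - 5) = -3*(-1 + b)*(-3) = -3*(3 - 3*b) = -9 + 9*b)
d = -3 (d = 0*(-1) - 3 = 0 - 3 = -3)
G(s) = (-9 + 9*s)/s
G(d)**2 = (9 - 9/(-3))**2 = (9 - 9*(-1/3))**2 = (9 + 3)**2 = 12**2 = 144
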